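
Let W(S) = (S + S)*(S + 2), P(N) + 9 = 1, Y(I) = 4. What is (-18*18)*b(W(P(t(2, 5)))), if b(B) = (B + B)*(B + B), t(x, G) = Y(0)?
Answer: -11943936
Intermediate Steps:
t(x, G) = 4
P(N) = -8 (P(N) = -9 + 1 = -8)
W(S) = 2*S*(2 + S) (W(S) = (2*S)*(2 + S) = 2*S*(2 + S))
b(B) = 4*B**2 (b(B) = (2*B)*(2*B) = 4*B**2)
(-18*18)*b(W(P(t(2, 5)))) = (-18*18)*(4*(2*(-8)*(2 - 8))**2) = -1296*(2*(-8)*(-6))**2 = -1296*96**2 = -1296*9216 = -324*36864 = -11943936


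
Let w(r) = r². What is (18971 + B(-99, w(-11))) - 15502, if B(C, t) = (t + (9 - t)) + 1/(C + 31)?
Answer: 236503/68 ≈ 3478.0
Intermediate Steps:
B(C, t) = 9 + 1/(31 + C)
(18971 + B(-99, w(-11))) - 15502 = (18971 + (280 + 9*(-99))/(31 - 99)) - 15502 = (18971 + (280 - 891)/(-68)) - 15502 = (18971 - 1/68*(-611)) - 15502 = (18971 + 611/68) - 15502 = 1290639/68 - 15502 = 236503/68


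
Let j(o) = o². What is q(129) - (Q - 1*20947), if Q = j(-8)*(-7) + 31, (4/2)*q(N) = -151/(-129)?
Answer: 5512063/258 ≈ 21365.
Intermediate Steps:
q(N) = 151/258 (q(N) = (-151/(-129))/2 = (-151*(-1/129))/2 = (½)*(151/129) = 151/258)
Q = -417 (Q = (-8)²*(-7) + 31 = 64*(-7) + 31 = -448 + 31 = -417)
q(129) - (Q - 1*20947) = 151/258 - (-417 - 1*20947) = 151/258 - (-417 - 20947) = 151/258 - 1*(-21364) = 151/258 + 21364 = 5512063/258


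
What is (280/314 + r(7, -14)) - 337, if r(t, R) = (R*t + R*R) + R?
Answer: -39581/157 ≈ -252.11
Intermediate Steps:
r(t, R) = R + R² + R*t (r(t, R) = (R*t + R²) + R = (R² + R*t) + R = R + R² + R*t)
(280/314 + r(7, -14)) - 337 = (280/314 - 14*(1 - 14 + 7)) - 337 = (280*(1/314) - 14*(-6)) - 337 = (140/157 + 84) - 337 = 13328/157 - 337 = -39581/157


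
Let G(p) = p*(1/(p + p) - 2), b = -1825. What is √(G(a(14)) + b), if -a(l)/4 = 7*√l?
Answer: √(-7298 + 224*√14)/2 ≈ 40.187*I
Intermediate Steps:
a(l) = -28*√l
G(p) = p*(-2 + 1/(2*p)) (G(p) = p*(1/(2*p) - 2) = p*(-2 + 1/(2*p)))
√(G(a(14)) + b) = √((½ - (-56)*√14) - 1825) = √((½ + 56*√14) - 1825) = √(-3649/2 + 56*√14)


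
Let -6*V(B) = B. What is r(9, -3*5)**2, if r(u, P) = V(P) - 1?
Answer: 9/4 ≈ 2.2500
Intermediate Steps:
V(B) = -B/6
r(u, P) = -1 - P/6 (r(u, P) = -P/6 - 1 = -1 - P/6)
r(9, -3*5)**2 = (-1 - (-1)*5/2)**2 = (-1 - 1/6*(-15))**2 = (-1 + 5/2)**2 = (3/2)**2 = 9/4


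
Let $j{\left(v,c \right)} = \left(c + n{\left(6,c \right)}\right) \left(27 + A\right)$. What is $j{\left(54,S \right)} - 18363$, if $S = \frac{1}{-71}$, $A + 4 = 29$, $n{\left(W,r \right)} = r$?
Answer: $- \frac{1303877}{71} \approx -18364.0$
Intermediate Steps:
$A = 25$ ($A = -4 + 29 = 25$)
$S = - \frac{1}{71} \approx -0.014085$
$j{\left(v,c \right)} = 104 c$ ($j{\left(v,c \right)} = \left(c + c\right) \left(27 + 25\right) = 2 c 52 = 104 c$)
$j{\left(54,S \right)} - 18363 = 104 \left(- \frac{1}{71}\right) - 18363 = - \frac{104}{71} - 18363 = - \frac{1303877}{71}$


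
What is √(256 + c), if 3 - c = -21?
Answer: 2*√70 ≈ 16.733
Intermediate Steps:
c = 24 (c = 3 - 1*(-21) = 3 + 21 = 24)
√(256 + c) = √(256 + 24) = √280 = 2*√70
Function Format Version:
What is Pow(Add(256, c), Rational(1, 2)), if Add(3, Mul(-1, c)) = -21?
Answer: Mul(2, Pow(70, Rational(1, 2))) ≈ 16.733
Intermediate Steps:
c = 24 (c = Add(3, Mul(-1, -21)) = Add(3, 21) = 24)
Pow(Add(256, c), Rational(1, 2)) = Pow(Add(256, 24), Rational(1, 2)) = Pow(280, Rational(1, 2)) = Mul(2, Pow(70, Rational(1, 2)))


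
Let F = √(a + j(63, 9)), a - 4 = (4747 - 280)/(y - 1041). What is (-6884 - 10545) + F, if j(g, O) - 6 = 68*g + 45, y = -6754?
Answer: -17429 + √263611606210/7795 ≈ -17363.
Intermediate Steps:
j(g, O) = 51 + 68*g (j(g, O) = 6 + (68*g + 45) = 6 + (45 + 68*g) = 51 + 68*g)
a = 26713/7795 (a = 4 + (4747 - 280)/(-6754 - 1041) = 4 + 4467/(-7795) = 4 + 4467*(-1/7795) = 4 - 4467/7795 = 26713/7795 ≈ 3.4269)
F = √263611606210/7795 (F = √(26713/7795 + (51 + 68*63)) = √(26713/7795 + (51 + 4284)) = √(26713/7795 + 4335) = √(33818038/7795) = √263611606210/7795 ≈ 65.867)
(-6884 - 10545) + F = (-6884 - 10545) + √263611606210/7795 = -17429 + √263611606210/7795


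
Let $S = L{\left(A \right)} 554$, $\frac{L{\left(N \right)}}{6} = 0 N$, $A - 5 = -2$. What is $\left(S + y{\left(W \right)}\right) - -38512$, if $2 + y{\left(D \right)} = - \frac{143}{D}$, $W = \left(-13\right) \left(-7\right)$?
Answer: $\frac{269559}{7} \approx 38508.0$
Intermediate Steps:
$A = 3$ ($A = 5 - 2 = 3$)
$W = 91$
$y{\left(D \right)} = -2 - \frac{143}{D}$
$L{\left(N \right)} = 0$ ($L{\left(N \right)} = 6 \cdot 0 N = 6 \cdot 0 = 0$)
$S = 0$ ($S = 0 \cdot 554 = 0$)
$\left(S + y{\left(W \right)}\right) - -38512 = \left(0 - \left(2 + \frac{143}{91}\right)\right) - -38512 = \left(0 - \frac{25}{7}\right) + 38512 = - \frac{25}{7} + 38512 = \frac{269559}{7}$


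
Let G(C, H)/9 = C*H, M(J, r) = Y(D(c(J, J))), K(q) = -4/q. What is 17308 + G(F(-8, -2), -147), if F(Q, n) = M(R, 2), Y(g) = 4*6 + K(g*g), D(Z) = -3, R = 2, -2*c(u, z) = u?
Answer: -13856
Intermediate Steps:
c(u, z) = -u/2
Y(g) = 24 - 4/g² (Y(g) = 4*6 - 4/g² = 24 - 4/g²)
M(J, r) = 212/9 (M(J, r) = 24 - 4/(-3)² = 24 - 4*⅑ = 24 - 4/9 = 212/9)
F(Q, n) = 212/9
G(C, H) = 9*C*H (G(C, H) = 9*(C*H) = 9*C*H)
17308 + G(F(-8, -2), -147) = 17308 + 9*(212/9)*(-147) = 17308 - 31164 = -13856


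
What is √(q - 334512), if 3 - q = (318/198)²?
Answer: I*√364283110/33 ≈ 578.37*I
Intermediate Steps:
q = 458/1089 (q = 3 - (318/198)² = 3 - (318*(1/198))² = 3 - (53/33)² = 3 - 1*2809/1089 = 3 - 2809/1089 = 458/1089 ≈ 0.42057)
√(q - 334512) = √(458/1089 - 334512) = √(-364283110/1089) = I*√364283110/33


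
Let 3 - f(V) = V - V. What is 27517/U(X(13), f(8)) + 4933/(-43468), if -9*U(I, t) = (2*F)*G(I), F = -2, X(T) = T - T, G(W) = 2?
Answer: 2691235285/86936 ≈ 30957.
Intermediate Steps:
X(T) = 0
f(V) = 3 (f(V) = 3 - (V - V) = 3 - 1*0 = 3 + 0 = 3)
U(I, t) = 8/9 (U(I, t) = -2*(-2)*2/9 = -(-4)*2/9 = -⅑*(-8) = 8/9)
27517/U(X(13), f(8)) + 4933/(-43468) = 27517/(8/9) + 4933/(-43468) = 27517*(9/8) + 4933*(-1/43468) = 247653/8 - 4933/43468 = 2691235285/86936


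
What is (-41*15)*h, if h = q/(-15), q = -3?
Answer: -123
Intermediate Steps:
h = ⅕ (h = -3/(-15) = -3*(-1/15) = ⅕ ≈ 0.20000)
(-41*15)*h = -41*15*(⅕) = -615*⅕ = -123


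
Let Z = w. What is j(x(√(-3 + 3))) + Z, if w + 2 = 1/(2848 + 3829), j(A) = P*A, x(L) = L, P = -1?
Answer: -13353/6677 ≈ -1.9998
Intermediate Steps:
j(A) = -A
w = -13353/6677 (w = -2 + 1/(2848 + 3829) = -2 + 1/6677 = -13353/6677 ≈ -1.9998)
Z = -13353/6677 ≈ -1.9998
j(x(√(-3 + 3))) + Z = -√(-3 + 3) - 13353/6677 = -√0 - 13353/6677 = -1*0 - 13353/6677 = 0 - 13353/6677 = -13353/6677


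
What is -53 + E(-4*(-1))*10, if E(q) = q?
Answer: -13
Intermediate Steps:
-53 + E(-4*(-1))*10 = -53 - 4*(-1)*10 = -53 + 4*10 = -53 + 40 = -13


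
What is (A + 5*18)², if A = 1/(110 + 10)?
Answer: 116661601/14400 ≈ 8101.5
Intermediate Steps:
A = 1/120 ≈ 0.0083333
(A + 5*18)² = (1/120 + 5*18)² = (1/120 + 90)² = (10801/120)² = 116661601/14400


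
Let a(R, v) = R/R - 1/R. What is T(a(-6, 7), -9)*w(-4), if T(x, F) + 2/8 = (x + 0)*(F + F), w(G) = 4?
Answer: -85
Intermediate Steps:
a(R, v) = 1 - 1/R
T(x, F) = -¼ + 2*F*x (T(x, F) = -¼ + (x + 0)*(F + F) = -¼ + x*(2*F) = -¼ + 2*F*x)
T(a(-6, 7), -9)*w(-4) = (-¼ + 2*(-9)*((-1 - 6)/(-6)))*4 = (-¼ + 2*(-9)*(-⅙*(-7)))*4 = (-¼ + 2*(-9)*(7/6))*4 = (-¼ - 21)*4 = -85/4*4 = -85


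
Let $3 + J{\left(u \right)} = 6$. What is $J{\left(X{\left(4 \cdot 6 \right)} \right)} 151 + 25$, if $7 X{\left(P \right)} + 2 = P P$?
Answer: $478$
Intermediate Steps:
$X{\left(P \right)} = - \frac{2}{7} + \frac{P^{2}}{7}$ ($X{\left(P \right)} = - \frac{2}{7} + \frac{P P}{7} = - \frac{2}{7} + \frac{P^{2}}{7}$)
$J{\left(u \right)} = 3$ ($J{\left(u \right)} = -3 + 6 = 3$)
$J{\left(X{\left(4 \cdot 6 \right)} \right)} 151 + 25 = 3 \cdot 151 + 25 = 453 + 25 = 478$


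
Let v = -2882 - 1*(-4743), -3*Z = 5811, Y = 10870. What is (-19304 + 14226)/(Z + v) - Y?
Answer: -410521/38 ≈ -10803.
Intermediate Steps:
Z = -1937 (Z = -1/3*5811 = -1937)
v = 1861 (v = -2882 + 4743 = 1861)
(-19304 + 14226)/(Z + v) - Y = (-19304 + 14226)/(-1937 + 1861) - 1*10870 = -5078/(-76) - 10870 = -5078*(-1/76) - 10870 = 2539/38 - 10870 = -410521/38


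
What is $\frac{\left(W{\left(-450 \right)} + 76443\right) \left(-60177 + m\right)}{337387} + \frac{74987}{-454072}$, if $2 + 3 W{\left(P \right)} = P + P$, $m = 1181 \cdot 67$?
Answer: $\frac{1965461775981893}{459593969592} \approx 4276.5$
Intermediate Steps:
$m = 79127$
$W{\left(P \right)} = - \frac{2}{3} + \frac{2 P}{3}$ ($W{\left(P \right)} = - \frac{2}{3} + \frac{P + P}{3} = - \frac{2}{3} + \frac{2 P}{3}$)
$\frac{\left(W{\left(-450 \right)} + 76443\right) \left(-60177 + m\right)}{337387} + \frac{74987}{-454072} = \frac{\left(\left(- \frac{2}{3} + \frac{2}{3} \left(-450\right)\right) + 76443\right) \left(-60177 + 79127\right)}{337387} + \frac{74987}{-454072} = \left(\left(- \frac{2}{3} - 300\right) + 76443\right) 18950 \cdot \frac{1}{337387} + 74987 \left(- \frac{1}{454072}\right) = \left(- \frac{902}{3} + 76443\right) 18950 \cdot \frac{1}{337387} - \frac{74987}{454072} = \frac{228427}{3} \cdot 18950 \cdot \frac{1}{337387} - \frac{74987}{454072} = \frac{4328691650}{3} \cdot \frac{1}{337387} - \frac{74987}{454072} = \frac{4328691650}{1012161} - \frac{74987}{454072} = \frac{1965461775981893}{459593969592}$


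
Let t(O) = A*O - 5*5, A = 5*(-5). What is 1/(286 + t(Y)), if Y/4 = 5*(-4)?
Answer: 1/2261 ≈ 0.00044228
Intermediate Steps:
A = -25
Y = -80 (Y = 4*(5*(-4)) = 4*(-20) = -80)
t(O) = -25 - 25*O (t(O) = -25*O - 5*5 = -25*O - 25 = -25 - 25*O)
1/(286 + t(Y)) = 1/(286 + (-25 - 25*(-80))) = 1/(286 + (-25 + 2000)) = 1/(286 + 1975) = 1/2261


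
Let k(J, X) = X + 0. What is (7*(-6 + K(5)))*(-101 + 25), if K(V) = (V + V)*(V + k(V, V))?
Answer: -50008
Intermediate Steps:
k(J, X) = X
K(V) = 4*V**2 (K(V) = (V + V)*(V + V) = (2*V)*(2*V) = 4*V**2)
(7*(-6 + K(5)))*(-101 + 25) = (7*(-6 + 4*5**2))*(-101 + 25) = (7*(-6 + 4*25))*(-76) = (7*(-6 + 100))*(-76) = (7*94)*(-76) = 658*(-76) = -50008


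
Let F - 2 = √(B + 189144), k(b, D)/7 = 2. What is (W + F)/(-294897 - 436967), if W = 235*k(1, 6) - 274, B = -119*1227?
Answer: -1509/365932 - √43131/731864 ≈ -0.0044075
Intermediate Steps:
B = -146013
k(b, D) = 14 (k(b, D) = 7*2 = 14)
F = 2 + √43131 (F = 2 + √(-146013 + 189144) = 2 + √43131 ≈ 209.68)
W = 3016 (W = 235*14 - 274 = 3290 - 274 = 3016)
(W + F)/(-294897 - 436967) = (3016 + (2 + √43131))/(-294897 - 436967) = (3018 + √43131)/(-731864) = (3018 + √43131)*(-1/731864) = -1509/365932 - √43131/731864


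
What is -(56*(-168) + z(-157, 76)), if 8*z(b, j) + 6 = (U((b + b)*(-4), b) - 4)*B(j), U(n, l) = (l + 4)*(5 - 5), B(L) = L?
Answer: 37787/4 ≈ 9446.8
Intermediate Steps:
U(n, l) = 0 (U(n, l) = (4 + l)*0 = 0)
z(b, j) = -¾ - j/2 (z(b, j) = -¾ + ((0 - 4)*j)/8 = -¾ + (-4*j)/8 = -¾ - j/2)
-(56*(-168) + z(-157, 76)) = -(56*(-168) + (-¾ - ½*76)) = -(-9408 + (-¾ - 38)) = -(-9408 - 155/4) = -1*(-37787/4) = 37787/4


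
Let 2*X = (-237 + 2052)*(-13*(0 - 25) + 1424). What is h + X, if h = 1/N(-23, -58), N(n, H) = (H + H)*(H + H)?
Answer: 21357598681/13456 ≈ 1.5872e+6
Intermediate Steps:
N(n, H) = 4*H² (N(n, H) = (2*H)*(2*H) = 4*H²)
X = 3174435/2 (X = ((-237 + 2052)*(-13*(0 - 25) + 1424))/2 = (1815*(-13*(-25) + 1424))/2 = (1815*(325 + 1424))/2 = (1815*1749)/2 = (½)*3174435 = 3174435/2 ≈ 1.5872e+6)
h = 1/13456 (h = 1/(4*(-58)²) = 1/(4*3364) = 1/13456 ≈ 7.4316e-5)
h + X = 1/13456 + 3174435/2 = 21357598681/13456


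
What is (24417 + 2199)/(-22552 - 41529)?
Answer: -26616/64081 ≈ -0.41535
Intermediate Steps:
(24417 + 2199)/(-22552 - 41529) = 26616/(-64081) = 26616*(-1/64081) = -26616/64081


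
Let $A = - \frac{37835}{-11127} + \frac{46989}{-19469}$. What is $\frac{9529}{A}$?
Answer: $\frac{2064282163827}{213763012} \approx 9656.9$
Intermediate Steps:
$A = \frac{213763012}{216631563}$ ($A = \left(-37835\right) \left(- \frac{1}{11127}\right) + 46989 \left(- \frac{1}{19469}\right) = \frac{37835}{11127} - \frac{46989}{19469} = \frac{213763012}{216631563} \approx 0.98676$)
$\frac{9529}{A} = \frac{9529}{\frac{213763012}{216631563}} = 9529 \cdot \frac{216631563}{213763012} = \frac{2064282163827}{213763012}$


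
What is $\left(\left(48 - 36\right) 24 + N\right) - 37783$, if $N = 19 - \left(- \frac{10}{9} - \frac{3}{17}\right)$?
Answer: $- \frac{5733631}{153} \approx -37475.0$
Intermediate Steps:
$N = \frac{3104}{153}$ ($N = 19 - - \frac{197}{153} = 19 + \left(\frac{10}{9} + \frac{3}{17}\right) = 19 + \frac{197}{153} = \frac{3104}{153} \approx 20.288$)
$\left(\left(48 - 36\right) 24 + N\right) - 37783 = \left(\left(48 - 36\right) 24 + \frac{3104}{153}\right) - 37783 = \left(12 \cdot 24 + \frac{3104}{153}\right) - 37783 = \left(288 + \frac{3104}{153}\right) - 37783 = \frac{47168}{153} - 37783 = - \frac{5733631}{153}$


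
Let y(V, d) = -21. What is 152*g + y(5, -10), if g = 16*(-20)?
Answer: -48661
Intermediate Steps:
g = -320
152*g + y(5, -10) = 152*(-320) - 21 = -48640 - 21 = -48661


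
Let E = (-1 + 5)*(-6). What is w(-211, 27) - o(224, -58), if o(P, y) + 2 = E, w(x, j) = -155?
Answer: -129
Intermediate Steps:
E = -24 (E = 4*(-6) = -24)
o(P, y) = -26 (o(P, y) = -2 - 24 = -26)
w(-211, 27) - o(224, -58) = -155 - 1*(-26) = -155 + 26 = -129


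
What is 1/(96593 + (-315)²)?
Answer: 1/195818 ≈ 5.1068e-6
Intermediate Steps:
1/(96593 + (-315)²) = 1/(96593 + 99225) = 1/195818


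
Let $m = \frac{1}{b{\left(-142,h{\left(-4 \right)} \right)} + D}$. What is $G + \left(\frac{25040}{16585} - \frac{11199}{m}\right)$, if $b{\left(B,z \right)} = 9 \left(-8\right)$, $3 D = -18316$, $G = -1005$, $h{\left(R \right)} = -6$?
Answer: $\frac{229466585475}{3317} \approx 6.9179 \cdot 10^{7}$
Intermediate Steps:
$D = - \frac{18316}{3}$ ($D = \frac{1}{3} \left(-18316\right) = - \frac{18316}{3} \approx -6105.3$)
$b{\left(B,z \right)} = -72$
$m = - \frac{3}{18532}$ ($m = \frac{1}{-72 - \frac{18316}{3}} = \frac{1}{- \frac{18532}{3}} = - \frac{3}{18532} \approx -0.00016188$)
$G + \left(\frac{25040}{16585} - \frac{11199}{m}\right) = -1005 + \left(\frac{25040}{16585} - \frac{11199}{- \frac{3}{18532}}\right) = -1005 + \left(25040 \cdot \frac{1}{16585} - -69179956\right) = -1005 + \left(\frac{5008}{3317} + 69179956\right) = -1005 + \frac{229469919060}{3317} = \frac{229466585475}{3317}$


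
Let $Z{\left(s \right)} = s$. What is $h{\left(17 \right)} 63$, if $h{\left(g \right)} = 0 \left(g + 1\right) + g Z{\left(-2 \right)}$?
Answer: $-2142$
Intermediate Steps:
$h{\left(g \right)} = - 2 g$ ($h{\left(g \right)} = 0 \left(g + 1\right) + g \left(-2\right) = 0 \left(1 + g\right) - 2 g = 0 - 2 g = - 2 g$)
$h{\left(17 \right)} 63 = \left(-2\right) 17 \cdot 63 = \left(-34\right) 63 = -2142$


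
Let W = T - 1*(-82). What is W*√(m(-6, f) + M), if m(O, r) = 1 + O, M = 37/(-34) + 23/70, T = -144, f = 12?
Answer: -62*I*√2039065/595 ≈ -148.8*I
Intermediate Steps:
M = -452/595 (M = 37*(-1/34) + 23*(1/70) = -37/34 + 23/70 = -452/595 ≈ -0.75966)
W = -62 (W = -144 - 1*(-82) = -144 + 82 = -62)
W*√(m(-6, f) + M) = -62*√((1 - 6) - 452/595) = -62*√(-5 - 452/595) = -62*I*√2039065/595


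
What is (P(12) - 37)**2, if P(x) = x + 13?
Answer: 144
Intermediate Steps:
P(x) = 13 + x
(P(12) - 37)**2 = ((13 + 12) - 37)**2 = (25 - 37)**2 = (-12)**2 = 144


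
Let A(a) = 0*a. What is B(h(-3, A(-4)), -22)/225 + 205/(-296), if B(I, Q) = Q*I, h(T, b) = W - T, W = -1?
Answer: -59149/66600 ≈ -0.88812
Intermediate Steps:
A(a) = 0
h(T, b) = -1 - T
B(I, Q) = I*Q
B(h(-3, A(-4)), -22)/225 + 205/(-296) = ((-1 - 1*(-3))*(-22))/225 + 205/(-296) = ((-1 + 3)*(-22))*(1/225) + 205*(-1/296) = (2*(-22))*(1/225) - 205/296 = -44*1/225 - 205/296 = -44/225 - 205/296 = -59149/66600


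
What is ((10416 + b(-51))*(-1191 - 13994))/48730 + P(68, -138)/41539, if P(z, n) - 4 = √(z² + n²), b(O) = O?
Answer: -1307585580211/404839094 + 2*√5917/41539 ≈ -3229.9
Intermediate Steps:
P(z, n) = 4 + √(n² + z²) (P(z, n) = 4 + √(z² + n²) = 4 + √(n² + z²))
((10416 + b(-51))*(-1191 - 13994))/48730 + P(68, -138)/41539 = ((10416 - 51)*(-1191 - 13994))/48730 + (4 + √((-138)² + 68²))/41539 = (10365*(-15185))*(1/48730) + (4 + √(19044 + 4624))*(1/41539) = -157392525*1/48730 + (4 + √23668)*(1/41539) = -31478505/9746 + (4 + 2*√5917)*(1/41539) = -31478505/9746 + (4/41539 + 2*√5917/41539) = -1307585580211/404839094 + 2*√5917/41539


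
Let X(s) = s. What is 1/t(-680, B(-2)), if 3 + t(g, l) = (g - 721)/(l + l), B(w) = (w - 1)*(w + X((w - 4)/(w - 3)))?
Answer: -8/2359 ≈ -0.0033913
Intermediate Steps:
B(w) = (-1 + w)*(w + (-4 + w)/(-3 + w)) (B(w) = (w - 1)*(w + (w - 4)/(w - 3)) = (-1 + w)*(w + (-4 + w)/(-3 + w)))
t(g, l) = -3 + (-721 + g)/(2*l) (t(g, l) = -3 + (g - 721)/(l + l) = -3 + (-721 + g)/((2*l)) = -3 + (-721 + g)*(1/(2*l)) = -3 + (-721 + g)/(2*l))
1/t(-680, B(-2)) = 1/((-721 - 680 - 6*(4 + (-2)³ - 3*(-2)² - 2*(-2))/(-3 - 2))/(2*(((4 + (-2)³ - 3*(-2)² - 2*(-2))/(-3 - 2))))) = 1/((-721 - 680 - 6*(4 - 8 - 3*4 + 4)/(-5))/(2*(((4 - 8 - 3*4 + 4)/(-5))))) = 1/((-721 - 680 - (-6)*(4 - 8 - 12 + 4)/5)/(2*((-(4 - 8 - 12 + 4)/5)))) = 1/((-721 - 680 - (-6)*(-12)/5)/(2*((-⅕*(-12))))) = 1/((-721 - 680 - 6*12/5)/(2*(12/5))) = 1/((½)*(5/12)*(-721 - 680 - 72/5)) = 1/((½)*(5/12)*(-7077/5)) = 1/(-2359/8) = -8/2359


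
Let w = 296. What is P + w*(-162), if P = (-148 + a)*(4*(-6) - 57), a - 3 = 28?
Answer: -38475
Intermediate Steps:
a = 31 (a = 3 + 28 = 31)
P = 9477 (P = (-148 + 31)*(4*(-6) - 57) = -117*(-24 - 57) = -117*(-81) = 9477)
P + w*(-162) = 9477 + 296*(-162) = 9477 - 47952 = -38475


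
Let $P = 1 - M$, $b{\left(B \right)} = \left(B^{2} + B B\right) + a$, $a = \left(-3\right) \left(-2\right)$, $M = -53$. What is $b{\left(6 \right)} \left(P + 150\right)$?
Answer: $15912$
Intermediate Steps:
$a = 6$
$b{\left(B \right)} = 6 + 2 B^{2}$ ($b{\left(B \right)} = \left(B^{2} + B B\right) + 6 = \left(B^{2} + B^{2}\right) + 6 = 2 B^{2} + 6 = 6 + 2 B^{2}$)
$P = 54$ ($P = 1 - -53 = 1 + 53 = 54$)
$b{\left(6 \right)} \left(P + 150\right) = \left(6 + 2 \cdot 6^{2}\right) \left(54 + 150\right) = \left(6 + 2 \cdot 36\right) 204 = \left(6 + 72\right) 204 = 78 \cdot 204 = 15912$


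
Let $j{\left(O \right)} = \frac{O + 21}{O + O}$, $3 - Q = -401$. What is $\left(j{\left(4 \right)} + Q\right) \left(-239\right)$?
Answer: $- \frac{778423}{8} \approx -97303.0$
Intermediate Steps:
$Q = 404$ ($Q = 3 - -401 = 3 + 401 = 404$)
$j{\left(O \right)} = \frac{21 + O}{2 O}$
$\left(j{\left(4 \right)} + Q\right) \left(-239\right) = \left(\frac{21 + 4}{2 \cdot 4} + 404\right) \left(-239\right) = \left(\frac{1}{2} \cdot \frac{1}{4} \cdot 25 + 404\right) \left(-239\right) = \left(\frac{25}{8} + 404\right) \left(-239\right) = \frac{3257}{8} \left(-239\right) = - \frac{778423}{8}$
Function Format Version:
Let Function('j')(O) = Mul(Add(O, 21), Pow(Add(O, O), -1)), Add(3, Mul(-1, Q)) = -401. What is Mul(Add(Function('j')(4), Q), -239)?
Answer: Rational(-778423, 8) ≈ -97303.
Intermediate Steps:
Q = 404 (Q = Add(3, Mul(-1, -401)) = Add(3, 401) = 404)
Function('j')(O) = Mul(Rational(1, 2), Pow(O, -1), Add(21, O)) (Function('j')(O) = Mul(Add(21, O), Pow(Mul(2, O), -1)) = Mul(Add(21, O), Mul(Rational(1, 2), Pow(O, -1))) = Mul(Rational(1, 2), Pow(O, -1), Add(21, O)))
Mul(Add(Function('j')(4), Q), -239) = Mul(Add(Mul(Rational(1, 2), Pow(4, -1), Add(21, 4)), 404), -239) = Mul(Add(Mul(Rational(1, 2), Rational(1, 4), 25), 404), -239) = Mul(Add(Rational(25, 8), 404), -239) = Mul(Rational(3257, 8), -239) = Rational(-778423, 8)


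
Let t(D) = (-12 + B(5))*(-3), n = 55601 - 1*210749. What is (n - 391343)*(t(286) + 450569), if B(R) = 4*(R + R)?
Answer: -246185998135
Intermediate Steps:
n = -155148 (n = 55601 - 210749 = -155148)
B(R) = 8*R (B(R) = 4*(2*R) = 8*R)
t(D) = -84 (t(D) = (-12 + 8*5)*(-3) = (-12 + 40)*(-3) = 28*(-3) = -84)
(n - 391343)*(t(286) + 450569) = (-155148 - 391343)*(-84 + 450569) = -546491*450485 = -246185998135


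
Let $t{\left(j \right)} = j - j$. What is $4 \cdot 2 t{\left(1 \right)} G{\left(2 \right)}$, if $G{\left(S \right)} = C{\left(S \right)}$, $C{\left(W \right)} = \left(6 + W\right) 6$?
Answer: $0$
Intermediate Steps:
$t{\left(j \right)} = 0$
$C{\left(W \right)} = 36 + 6 W$
$G{\left(S \right)} = 36 + 6 S$
$4 \cdot 2 t{\left(1 \right)} G{\left(2 \right)} = 4 \cdot 2 \cdot 0 \left(36 + 6 \cdot 2\right) = 8 \cdot 0 \left(36 + 12\right) = 0 \cdot 48 = 0$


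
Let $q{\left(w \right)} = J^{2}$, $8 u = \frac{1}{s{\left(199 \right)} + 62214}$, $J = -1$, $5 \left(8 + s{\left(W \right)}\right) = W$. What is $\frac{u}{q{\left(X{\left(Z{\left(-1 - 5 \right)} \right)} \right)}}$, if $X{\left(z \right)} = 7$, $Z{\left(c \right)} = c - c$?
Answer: $\frac{5}{2489832} \approx 2.0082 \cdot 10^{-6}$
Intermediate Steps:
$Z{\left(c \right)} = 0$
$s{\left(W \right)} = -8 + \frac{W}{5}$
$u = \frac{5}{2489832}$ ($u = \frac{1}{8 \left(\left(-8 + \frac{1}{5} \cdot 199\right) + 62214\right)} = \frac{1}{8 \left(\left(-8 + \frac{199}{5}\right) + 62214\right)} = \frac{1}{8 \left(\frac{159}{5} + 62214\right)} = \frac{1}{8 \cdot \frac{311229}{5}} = \frac{1}{8} \cdot \frac{5}{311229} = \frac{5}{2489832} \approx 2.0082 \cdot 10^{-6}$)
$q{\left(w \right)} = 1$ ($q{\left(w \right)} = \left(-1\right)^{2} = 1$)
$\frac{u}{q{\left(X{\left(Z{\left(-1 - 5 \right)} \right)} \right)}} = \frac{5}{2489832 \cdot 1} = \frac{5}{2489832} \cdot 1 = \frac{5}{2489832}$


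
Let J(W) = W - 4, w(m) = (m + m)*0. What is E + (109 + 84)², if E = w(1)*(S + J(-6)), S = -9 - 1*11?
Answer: 37249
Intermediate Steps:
w(m) = 0 (w(m) = (2*m)*0 = 0)
S = -20 (S = -9 - 11 = -20)
J(W) = -4 + W
E = 0 (E = 0*(-20 + (-4 - 6)) = 0*(-20 - 10) = 0*(-30) = 0)
E + (109 + 84)² = 0 + (109 + 84)² = 0 + 193² = 0 + 37249 = 37249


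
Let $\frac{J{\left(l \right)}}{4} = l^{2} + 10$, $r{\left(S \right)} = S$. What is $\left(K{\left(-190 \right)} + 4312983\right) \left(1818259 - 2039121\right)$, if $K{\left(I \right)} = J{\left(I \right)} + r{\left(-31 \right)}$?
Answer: $-984468511904$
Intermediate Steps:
$J{\left(l \right)} = 40 + 4 l^{2}$ ($J{\left(l \right)} = 4 \left(l^{2} + 10\right) = 4 \left(10 + l^{2}\right) = 40 + 4 l^{2}$)
$K{\left(I \right)} = 9 + 4 I^{2}$ ($K{\left(I \right)} = \left(40 + 4 I^{2}\right) - 31 = 9 + 4 I^{2}$)
$\left(K{\left(-190 \right)} + 4312983\right) \left(1818259 - 2039121\right) = \left(\left(9 + 4 \left(-190\right)^{2}\right) + 4312983\right) \left(1818259 - 2039121\right) = \left(\left(9 + 4 \cdot 36100\right) + 4312983\right) \left(-220862\right) = \left(\left(9 + 144400\right) + 4312983\right) \left(-220862\right) = \left(144409 + 4312983\right) \left(-220862\right) = 4457392 \left(-220862\right) = -984468511904$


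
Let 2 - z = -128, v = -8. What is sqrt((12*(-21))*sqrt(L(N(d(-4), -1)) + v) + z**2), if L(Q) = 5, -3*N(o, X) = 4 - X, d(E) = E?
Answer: 2*sqrt(4225 - 63*I*sqrt(3)) ≈ 130.01 - 1.6786*I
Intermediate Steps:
N(o, X) = -4/3 + X/3 (N(o, X) = -(4 - X)/3 = -4/3 + X/3)
z = 130 (z = 2 - 1*(-128) = 2 + 128 = 130)
sqrt((12*(-21))*sqrt(L(N(d(-4), -1)) + v) + z**2) = sqrt((12*(-21))*sqrt(5 - 8) + 130**2) = sqrt(-252*I*sqrt(3) + 16900) = sqrt(16900 - 252*I*sqrt(3))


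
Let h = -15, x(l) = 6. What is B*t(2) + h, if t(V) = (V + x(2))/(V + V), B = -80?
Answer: -175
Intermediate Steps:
t(V) = (6 + V)/(2*V) (t(V) = (V + 6)/(V + V) = (6 + V)/((2*V)) = (6 + V)*(1/(2*V)) = (6 + V)/(2*V))
B*t(2) + h = -40*(6 + 2)/2 - 15 = -40*8/2 - 15 = -80*2 - 15 = -160 - 15 = -175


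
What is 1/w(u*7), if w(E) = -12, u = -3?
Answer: -1/12 ≈ -0.083333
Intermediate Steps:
1/w(u*7) = 1/(-12) = -1/12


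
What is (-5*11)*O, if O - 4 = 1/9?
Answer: -2035/9 ≈ -226.11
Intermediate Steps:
O = 37/9 (O = 4 + 1/9 = 37/9 ≈ 4.1111)
(-5*11)*O = -5*11*(37/9) = -55*37/9 = -2035/9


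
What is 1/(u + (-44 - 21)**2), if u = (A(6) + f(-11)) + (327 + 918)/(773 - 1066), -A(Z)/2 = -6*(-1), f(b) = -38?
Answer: 293/1222030 ≈ 0.00023977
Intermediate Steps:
A(Z) = -12 (A(Z) = -(-12)*(-1) = -2*6 = -12)
u = -15895/293 (u = (-12 - 38) + (327 + 918)/(773 - 1066) = -50 + 1245/(-293) = -50 + 1245*(-1/293) = -50 - 1245/293 = -15895/293 ≈ -54.249)
1/(u + (-44 - 21)**2) = 1/(-15895/293 + (-44 - 21)**2) = 1/(-15895/293 + (-65)**2) = 1/(-15895/293 + 4225) = 1/(1222030/293) = 293/1222030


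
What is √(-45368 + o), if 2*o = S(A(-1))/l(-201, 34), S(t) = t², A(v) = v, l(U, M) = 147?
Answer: I*√80029146/42 ≈ 213.0*I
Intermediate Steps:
o = 1/294 (o = ((-1)²/147)/2 = (1*(1/147))/2 = (½)*(1/147) = 1/294 ≈ 0.0034014)
√(-45368 + o) = √(-45368 + 1/294) = √(-13338191/294) = I*√80029146/42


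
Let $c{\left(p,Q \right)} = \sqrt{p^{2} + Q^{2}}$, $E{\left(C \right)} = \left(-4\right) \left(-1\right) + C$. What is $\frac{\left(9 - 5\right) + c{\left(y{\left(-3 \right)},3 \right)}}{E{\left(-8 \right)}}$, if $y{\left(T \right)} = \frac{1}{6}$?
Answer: $-1 - \frac{5 \sqrt{13}}{24} \approx -1.7512$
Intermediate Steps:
$E{\left(C \right)} = 4 + C$
$y{\left(T \right)} = \frac{1}{6}$
$c{\left(p,Q \right)} = \sqrt{Q^{2} + p^{2}}$
$\frac{\left(9 - 5\right) + c{\left(y{\left(-3 \right)},3 \right)}}{E{\left(-8 \right)}} = \frac{\left(9 - 5\right) + \sqrt{3^{2} + \left(\frac{1}{6}\right)^{2}}}{4 - 8} = \frac{4 + \sqrt{9 + \frac{1}{36}}}{-4} = \left(4 + \sqrt{\frac{325}{36}}\right) \left(- \frac{1}{4}\right) = \left(4 + \frac{5 \sqrt{13}}{6}\right) \left(- \frac{1}{4}\right) = -1 - \frac{5 \sqrt{13}}{24}$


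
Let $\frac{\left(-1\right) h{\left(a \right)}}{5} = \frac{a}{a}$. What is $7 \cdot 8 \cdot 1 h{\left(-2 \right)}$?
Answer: $-280$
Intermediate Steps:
$h{\left(a \right)} = -5$ ($h{\left(a \right)} = - 5 \frac{a}{a} = \left(-5\right) 1 = -5$)
$7 \cdot 8 \cdot 1 h{\left(-2 \right)} = 7 \cdot 8 \cdot 1 \left(-5\right) = 56 \cdot 1 \left(-5\right) = 56 \left(-5\right) = -280$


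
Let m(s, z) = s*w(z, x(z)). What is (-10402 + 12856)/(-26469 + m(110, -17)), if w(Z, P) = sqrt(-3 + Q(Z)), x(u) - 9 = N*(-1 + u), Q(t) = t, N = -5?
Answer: -64954926/700849961 - 539880*I*sqrt(5)/700849961 ≈ -0.09268 - 0.0017225*I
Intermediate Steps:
x(u) = 14 - 5*u (x(u) = 9 - 5*(-1 + u) = 9 + (5 - 5*u) = 14 - 5*u)
w(Z, P) = sqrt(-3 + Z)
m(s, z) = s*sqrt(-3 + z)
(-10402 + 12856)/(-26469 + m(110, -17)) = (-10402 + 12856)/(-26469 + 110*sqrt(-3 - 17)) = 2454/(-26469 + 110*sqrt(-20)) = 2454/(-26469 + 110*(2*I*sqrt(5))) = 2454/(-26469 + 220*I*sqrt(5))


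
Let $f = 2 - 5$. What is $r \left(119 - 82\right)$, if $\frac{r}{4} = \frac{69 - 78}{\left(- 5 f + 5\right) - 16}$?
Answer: $-333$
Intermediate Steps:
$f = -3$
$r = -9$ ($r = 4 \frac{69 - 78}{\left(\left(-5\right) \left(-3\right) + 5\right) - 16} = 4 \left(- \frac{9}{\left(15 + 5\right) - 16}\right) = 4 \left(- \frac{9}{20 - 16}\right) = 4 \left(- \frac{9}{4}\right) = -9$)
$r \left(119 - 82\right) = - 9 \left(119 - 82\right) = \left(-9\right) 37 = -333$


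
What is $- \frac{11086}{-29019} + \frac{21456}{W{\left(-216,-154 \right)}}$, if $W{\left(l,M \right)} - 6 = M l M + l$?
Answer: $\frac{9361576802}{24776741409} \approx 0.37784$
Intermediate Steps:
$W{\left(l,M \right)} = 6 + l + l M^{2}$ ($W{\left(l,M \right)} = 6 + \left(M l M + l\right) = 6 + \left(l M^{2} + l\right) = 6 + \left(l + l M^{2}\right) = 6 + l + l M^{2}$)
$- \frac{11086}{-29019} + \frac{21456}{W{\left(-216,-154 \right)}} = - \frac{11086}{-29019} + \frac{21456}{6 - 216 - 216 \left(-154\right)^{2}} = \left(-11086\right) \left(- \frac{1}{29019}\right) + \frac{21456}{6 - 216 - 5122656} = \frac{11086}{29019} + \frac{21456}{6 - 216 - 5122656} = \frac{11086}{29019} + \frac{21456}{-5122866} = \frac{11086}{29019} + 21456 \left(- \frac{1}{5122866}\right) = \frac{11086}{29019} - \frac{3576}{853811} = \frac{9361576802}{24776741409}$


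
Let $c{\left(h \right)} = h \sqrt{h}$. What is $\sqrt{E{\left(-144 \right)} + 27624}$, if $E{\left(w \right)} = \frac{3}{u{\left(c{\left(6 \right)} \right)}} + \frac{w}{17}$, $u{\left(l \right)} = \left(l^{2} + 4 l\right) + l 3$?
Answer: $\frac{\sqrt{2011183776 + 1723872675 \sqrt{6}}}{102 \sqrt{7 + 6 \sqrt{6}}} \approx 166.18$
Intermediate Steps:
$c{\left(h \right)} = h^{\frac{3}{2}}$
$u{\left(l \right)} = l^{2} + 7 l$ ($u{\left(l \right)} = \left(l^{2} + 4 l\right) + 3 l = l^{2} + 7 l$)
$E{\left(w \right)} = \frac{w}{17} + \frac{\sqrt{6}}{12 \left(7 + 6 \sqrt{6}\right)}$ ($E{\left(w \right)} = \frac{3}{6^{\frac{3}{2}} \left(7 + 6^{\frac{3}{2}}\right)} + \frac{w}{17} = \frac{3}{6 \sqrt{6} \left(7 + 6 \sqrt{6}\right)} + w \frac{1}{17} = \frac{3}{6 \sqrt{6} \left(7 + 6 \sqrt{6}\right)} + \frac{w}{17} = 3 \frac{\sqrt{6}}{36 \left(7 + 6 \sqrt{6}\right)} + \frac{w}{17} = \frac{\sqrt{6}}{12 \left(7 + 6 \sqrt{6}\right)} + \frac{w}{17} = \frac{w}{17} + \frac{\sqrt{6}}{12 \left(7 + 6 \sqrt{6}\right)}$)
$\sqrt{E{\left(-144 \right)} + 27624} = \sqrt{\left(\frac{3}{167} - \frac{7 \sqrt{6}}{2004} + \frac{1}{17} \left(-144\right)\right) + 27624} = \sqrt{\left(\frac{3}{167} - \frac{7 \sqrt{6}}{2004} - \frac{144}{17}\right) + 27624} = \sqrt{\left(- \frac{23997}{2839} - \frac{7 \sqrt{6}}{2004}\right) + 27624} = \sqrt{\frac{78400539}{2839} - \frac{7 \sqrt{6}}{2004}}$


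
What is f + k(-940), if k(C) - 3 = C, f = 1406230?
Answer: 1405293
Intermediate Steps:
k(C) = 3 + C
f + k(-940) = 1406230 + (3 - 940) = 1406230 - 937 = 1405293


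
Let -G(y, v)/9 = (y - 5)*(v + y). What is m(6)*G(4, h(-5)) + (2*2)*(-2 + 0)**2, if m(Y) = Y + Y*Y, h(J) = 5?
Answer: 3418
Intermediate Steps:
m(Y) = Y + Y**2
G(y, v) = -9*(-5 + y)*(v + y) (G(y, v) = -9*(y - 5)*(v + y) = -9*(-5 + y)*(v + y))
m(6)*G(4, h(-5)) + (2*2)*(-2 + 0)**2 = (6*(1 + 6))*(-9*4**2 + 45*5 + 45*4 - 9*5*4) + (2*2)*(-2 + 0)**2 = (6*7)*(-9*16 + 225 + 180 - 180) + 4*(-2)**2 = 42*(-144 + 225 + 180 - 180) + 4*4 = 42*81 + 16 = 3402 + 16 = 3418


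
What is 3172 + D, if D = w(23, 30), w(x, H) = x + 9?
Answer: 3204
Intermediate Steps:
w(x, H) = 9 + x
D = 32 (D = 9 + 23 = 32)
3172 + D = 3172 + 32 = 3204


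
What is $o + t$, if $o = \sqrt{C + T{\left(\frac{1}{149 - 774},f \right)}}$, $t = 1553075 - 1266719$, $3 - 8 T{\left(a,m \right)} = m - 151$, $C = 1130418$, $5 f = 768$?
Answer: $286356 + \frac{\sqrt{113041805}}{10} \approx 2.8742 \cdot 10^{5}$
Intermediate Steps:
$f = \frac{768}{5}$ ($f = \frac{1}{5} \cdot 768 = \frac{768}{5} \approx 153.6$)
$T{\left(a,m \right)} = \frac{77}{4} - \frac{m}{8}$ ($T{\left(a,m \right)} = \frac{3}{8} - \frac{m - 151}{8} = \frac{3}{8} - \frac{-151 + m}{8} = \frac{3}{8} - \left(- \frac{151}{8} + \frac{m}{8}\right) = \frac{77}{4} - \frac{m}{8}$)
$t = 286356$ ($t = 1553075 - 1266719 = 286356$)
$o = \frac{\sqrt{113041805}}{10}$ ($o = \sqrt{1130418 + \left(\frac{77}{4} - \frac{96}{5}\right)} = \sqrt{1130418 + \frac{1}{20}} = \sqrt{\frac{22608361}{20}} = \frac{\sqrt{113041805}}{10} \approx 1063.2$)
$o + t = \frac{\sqrt{113041805}}{10} + 286356 = 286356 + \frac{\sqrt{113041805}}{10}$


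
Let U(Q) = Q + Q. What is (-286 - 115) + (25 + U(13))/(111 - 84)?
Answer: -3592/9 ≈ -399.11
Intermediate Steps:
U(Q) = 2*Q
(-286 - 115) + (25 + U(13))/(111 - 84) = (-286 - 115) + (25 + 2*13)/(111 - 84) = -401 + (25 + 26)/27 = -401 + 51*(1/27) = -401 + 17/9 = -3592/9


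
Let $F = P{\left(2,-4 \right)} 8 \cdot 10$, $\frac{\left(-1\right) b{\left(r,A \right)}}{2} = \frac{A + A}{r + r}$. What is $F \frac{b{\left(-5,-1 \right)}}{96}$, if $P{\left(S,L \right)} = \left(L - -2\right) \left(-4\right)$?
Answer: $- \frac{8}{3} \approx -2.6667$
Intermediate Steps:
$P{\left(S,L \right)} = -8 - 4 L$ ($P{\left(S,L \right)} = \left(L + 2\right) \left(-4\right) = \left(2 + L\right) \left(-4\right) = -8 - 4 L$)
$b{\left(r,A \right)} = - \frac{2 A}{r}$ ($b{\left(r,A \right)} = - 2 \frac{A + A}{r + r} = - 2 \frac{2 A}{2 r} = - 2 \cdot 2 A \frac{1}{2 r} = - 2 \frac{A}{r} = - \frac{2 A}{r}$)
$F = 640$ ($F = \left(-8 - -16\right) 8 \cdot 10 = \left(-8 + 16\right) 8 \cdot 10 = 8 \cdot 8 \cdot 10 = 64 \cdot 10 = 640$)
$F \frac{b{\left(-5,-1 \right)}}{96} = 640 \frac{\left(-2\right) \left(-1\right) \frac{1}{-5}}{96} = 640 \left(-2\right) \left(-1\right) \left(- \frac{1}{5}\right) \frac{1}{96} = 640 \left(\left(- \frac{2}{5}\right) \frac{1}{96}\right) = 640 \left(- \frac{1}{240}\right) = - \frac{8}{3}$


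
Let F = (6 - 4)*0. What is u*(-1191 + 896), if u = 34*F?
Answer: 0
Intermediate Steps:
F = 0 (F = 2*0 = 0)
u = 0 (u = 34*0 = 0)
u*(-1191 + 896) = 0*(-1191 + 896) = 0*(-295) = 0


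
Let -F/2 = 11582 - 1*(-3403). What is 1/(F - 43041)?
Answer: -1/73011 ≈ -1.3697e-5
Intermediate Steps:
F = -29970 (F = -2*(11582 - 1*(-3403)) = -2*(11582 + 3403) = -2*14985 = -29970)
1/(F - 43041) = 1/(-29970 - 43041) = 1/(-73011) = -1/73011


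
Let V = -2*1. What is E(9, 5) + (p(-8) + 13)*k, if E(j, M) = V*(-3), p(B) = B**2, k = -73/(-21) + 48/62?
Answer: 30995/93 ≈ 333.28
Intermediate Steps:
V = -2
k = 2767/651 (k = -73*(-1/21) + 48*(1/62) = 73/21 + 24/31 = 2767/651 ≈ 4.2504)
E(j, M) = 6 (E(j, M) = -2*(-3) = 6)
E(9, 5) + (p(-8) + 13)*k = 6 + ((-8)**2 + 13)*(2767/651) = 6 + (64 + 13)*(2767/651) = 6 + 77*(2767/651) = 6 + 30437/93 = 30995/93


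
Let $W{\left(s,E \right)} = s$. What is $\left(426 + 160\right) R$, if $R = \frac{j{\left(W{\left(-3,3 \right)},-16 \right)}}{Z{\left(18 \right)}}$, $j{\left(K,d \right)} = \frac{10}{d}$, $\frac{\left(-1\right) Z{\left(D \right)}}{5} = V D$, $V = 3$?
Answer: $\frac{293}{216} \approx 1.3565$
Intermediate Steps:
$Z{\left(D \right)} = - 15 D$ ($Z{\left(D \right)} = - 5 \cdot 3 D = - 15 D$)
$R = \frac{1}{432}$ ($R = \frac{10 \frac{1}{-16}}{\left(-15\right) 18} = \frac{10 \left(- \frac{1}{16}\right)}{-270} = \left(- \frac{5}{8}\right) \left(- \frac{1}{270}\right) = \frac{1}{432} \approx 0.0023148$)
$\left(426 + 160\right) R = \left(426 + 160\right) \frac{1}{432} = 586 \cdot \frac{1}{432} = \frac{293}{216}$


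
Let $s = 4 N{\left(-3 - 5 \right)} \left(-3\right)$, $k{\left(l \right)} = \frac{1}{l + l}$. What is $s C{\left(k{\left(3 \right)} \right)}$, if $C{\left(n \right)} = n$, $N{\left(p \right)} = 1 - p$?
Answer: $-18$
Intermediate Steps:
$k{\left(l \right)} = \frac{1}{2 l}$
$s = -108$ ($s = 4 \left(1 - \left(-3 - 5\right)\right) \left(-3\right) = 4 \left(1 - -8\right) \left(-3\right) = 4 \left(1 + 8\right) \left(-3\right) = 4 \cdot 9 \left(-3\right) = 36 \left(-3\right) = -108$)
$s C{\left(k{\left(3 \right)} \right)} = - 108 \frac{1}{2 \cdot 3} = - 108 \cdot \frac{1}{2} \cdot \frac{1}{3} = \left(-108\right) \frac{1}{6} = -18$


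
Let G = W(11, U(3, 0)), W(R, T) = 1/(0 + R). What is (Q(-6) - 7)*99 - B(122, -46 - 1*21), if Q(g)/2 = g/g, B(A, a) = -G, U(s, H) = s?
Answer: -5444/11 ≈ -494.91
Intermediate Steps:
W(R, T) = 1/R
G = 1/11 ≈ 0.090909
B(A, a) = -1/11 (B(A, a) = -1*1/11 = -1/11)
Q(g) = 2 (Q(g) = 2*(g/g) = 2*1 = 2)
(Q(-6) - 7)*99 - B(122, -46 - 1*21) = (2 - 7)*99 - 1*(-1/11) = -5*99 + 1/11 = -495 + 1/11 = -5444/11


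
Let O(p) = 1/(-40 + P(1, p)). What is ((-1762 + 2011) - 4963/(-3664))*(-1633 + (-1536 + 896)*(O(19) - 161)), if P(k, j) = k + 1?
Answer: 1767683789847/69616 ≈ 2.5392e+7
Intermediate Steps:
P(k, j) = 1 + k
O(p) = -1/38 (O(p) = 1/(-40 + (1 + 1)) = 1/(-40 + 2) = 1/(-38) = -1/38)
((-1762 + 2011) - 4963/(-3664))*(-1633 + (-1536 + 896)*(O(19) - 161)) = ((-1762 + 2011) - 4963/(-3664))*(-1633 + (-1536 + 896)*(-1/38 - 161)) = (249 - 4963*(-1/3664))*(-1633 - 640*(-6119/38)) = (249 + 4963/3664)*(-1633 + 1958080/19) = (917299/3664)*(1927053/19) = 1767683789847/69616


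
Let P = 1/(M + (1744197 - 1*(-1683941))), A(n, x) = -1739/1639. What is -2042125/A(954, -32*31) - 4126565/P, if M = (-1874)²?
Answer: -49802207071208615/1739 ≈ -2.8638e+13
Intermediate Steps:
A(n, x) = -1739/1639 (A(n, x) = -1739*1/1639 = -1739/1639)
M = 3511876
P = 1/6940014 (P = 1/(3511876 + (1744197 - 1*(-1683941))) = 1/(3511876 + (1744197 + 1683941)) = 1/(3511876 + 3428138) = 1/6940014 ≈ 1.4409e-7)
-2042125/A(954, -32*31) - 4126565/P = -2042125/(-1739/1639) - 4126565/1/6940014 = -2042125*(-1639/1739) - 4126565*6940014 = 3347042875/1739 - 28638418871910 = -49802207071208615/1739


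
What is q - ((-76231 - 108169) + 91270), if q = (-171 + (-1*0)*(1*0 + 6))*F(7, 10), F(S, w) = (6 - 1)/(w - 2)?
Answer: 744185/8 ≈ 93023.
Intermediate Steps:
F(S, w) = 5/(-2 + w)
q = -855/8 (q = (-171 + (-1*0)*(1*0 + 6))*(5/(-2 + 10)) = (-171 + 0*(0 + 6))*(5/8) = (-171 + 0*6)*(5*(1/8)) = (-171 + 0)*(5/8) = -171*5/8 = -855/8 ≈ -106.88)
q - ((-76231 - 108169) + 91270) = -855/8 - ((-76231 - 108169) + 91270) = -855/8 - (-184400 + 91270) = -855/8 - 1*(-93130) = -855/8 + 93130 = 744185/8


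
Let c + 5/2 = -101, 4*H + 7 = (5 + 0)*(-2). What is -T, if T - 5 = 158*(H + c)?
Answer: 34039/2 ≈ 17020.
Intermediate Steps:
H = -17/4 (H = -7/4 + ((5 + 0)*(-2))/4 = -7/4 + (5*(-2))/4 = -7/4 + (1/4)*(-10) = -7/4 - 5/2 = -17/4 ≈ -4.2500)
c = -207/2 (c = -5/2 - 101 = -207/2 ≈ -103.50)
T = -34039/2 (T = 5 + 158*(-17/4 - 207/2) = 5 + 158*(-431/4) = 5 - 34049/2 = -34039/2 ≈ -17020.)
-T = -1*(-34039/2) = 34039/2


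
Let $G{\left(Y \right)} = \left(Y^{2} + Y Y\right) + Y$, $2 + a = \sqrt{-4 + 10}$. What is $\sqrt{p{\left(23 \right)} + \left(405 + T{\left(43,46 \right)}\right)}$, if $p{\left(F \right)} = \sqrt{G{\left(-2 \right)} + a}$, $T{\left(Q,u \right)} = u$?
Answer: $\sqrt{451 + \sqrt{4 + \sqrt{6}}} \approx 21.296$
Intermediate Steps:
$a = -2 + \sqrt{6}$ ($a = -2 + \sqrt{-4 + 10} = -2 + \sqrt{6} \approx 0.44949$)
$G{\left(Y \right)} = Y + 2 Y^{2}$ ($G{\left(Y \right)} = \left(Y^{2} + Y^{2}\right) + Y = 2 Y^{2} + Y = Y + 2 Y^{2}$)
$p{\left(F \right)} = \sqrt{4 + \sqrt{6}}$ ($p{\left(F \right)} = \sqrt{- 2 \left(1 + 2 \left(-2\right)\right) - \left(2 - \sqrt{6}\right)} = \sqrt{- 2 \left(1 - 4\right) - \left(2 - \sqrt{6}\right)} = \sqrt{\left(-2\right) \left(-3\right) - \left(2 - \sqrt{6}\right)} = \sqrt{6 - \left(2 - \sqrt{6}\right)} = \sqrt{4 + \sqrt{6}}$)
$\sqrt{p{\left(23 \right)} + \left(405 + T{\left(43,46 \right)}\right)} = \sqrt{\sqrt{4 + \sqrt{6}} + \left(405 + 46\right)} = \sqrt{\sqrt{4 + \sqrt{6}} + 451} = \sqrt{451 + \sqrt{4 + \sqrt{6}}}$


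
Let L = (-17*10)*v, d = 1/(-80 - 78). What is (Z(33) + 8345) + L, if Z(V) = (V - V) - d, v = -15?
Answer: 1721411/158 ≈ 10895.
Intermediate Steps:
d = -1/158 (d = 1/(-158) = -1/158 ≈ -0.0063291)
Z(V) = 1/158 (Z(V) = (V - V) - 1*(-1/158) = 0 + 1/158 = 1/158)
L = 2550 (L = -17*10*(-15) = -170*(-15) = 2550)
(Z(33) + 8345) + L = (1/158 + 8345) + 2550 = 1318511/158 + 2550 = 1721411/158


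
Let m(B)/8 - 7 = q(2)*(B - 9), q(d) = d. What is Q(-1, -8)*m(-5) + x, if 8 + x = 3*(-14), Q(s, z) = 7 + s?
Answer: -1058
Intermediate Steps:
m(B) = -88 + 16*B (m(B) = 56 + 8*(2*(B - 9)) = 56 + 8*(2*(-9 + B)) = 56 + 8*(-18 + 2*B) = 56 + (-144 + 16*B) = -88 + 16*B)
x = -50 (x = -8 + 3*(-14) = -8 - 42 = -50)
Q(-1, -8)*m(-5) + x = (7 - 1)*(-88 + 16*(-5)) - 50 = 6*(-88 - 80) - 50 = 6*(-168) - 50 = -1008 - 50 = -1058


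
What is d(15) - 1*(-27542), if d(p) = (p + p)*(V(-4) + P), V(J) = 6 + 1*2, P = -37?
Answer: 26672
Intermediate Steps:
V(J) = 8 (V(J) = 6 + 2 = 8)
d(p) = -58*p (d(p) = (p + p)*(8 - 37) = (2*p)*(-29) = -58*p)
d(15) - 1*(-27542) = -58*15 - 1*(-27542) = -870 + 27542 = 26672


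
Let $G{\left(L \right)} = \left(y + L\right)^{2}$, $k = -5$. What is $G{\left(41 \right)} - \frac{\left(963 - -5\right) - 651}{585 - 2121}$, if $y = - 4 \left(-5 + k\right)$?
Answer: $\frac{10078013}{1536} \approx 6561.2$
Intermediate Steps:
$y = 40$ ($y = - 4 \left(-5 - 5\right) = \left(-4\right) \left(-10\right) = 40$)
$G{\left(L \right)} = \left(40 + L\right)^{2}$
$G{\left(41 \right)} - \frac{\left(963 - -5\right) - 651}{585 - 2121} = \left(40 + 41\right)^{2} - \frac{\left(963 - -5\right) - 651}{585 - 2121} = 81^{2} - \frac{\left(963 + 5\right) - 651}{-1536} = 6561 - \left(968 - 651\right) \left(- \frac{1}{1536}\right) = 6561 - 317 \left(- \frac{1}{1536}\right) = 6561 - - \frac{317}{1536} = 6561 + \frac{317}{1536} = \frac{10078013}{1536}$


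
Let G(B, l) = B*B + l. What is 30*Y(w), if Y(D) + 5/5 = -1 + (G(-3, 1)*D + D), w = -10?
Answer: -3360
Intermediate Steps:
G(B, l) = l + B**2 (G(B, l) = B**2 + l = l + B**2)
Y(D) = -2 + 11*D (Y(D) = -1 + (-1 + ((1 + (-3)**2)*D + D)) = -1 + (-1 + ((1 + 9)*D + D)) = -1 + (-1 + (10*D + D)) = -1 + (-1 + 11*D) = -2 + 11*D)
30*Y(w) = 30*(-2 + 11*(-10)) = 30*(-2 - 110) = 30*(-112) = -3360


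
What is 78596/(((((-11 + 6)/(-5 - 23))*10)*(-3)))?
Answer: -1100344/75 ≈ -14671.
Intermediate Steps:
78596/(((((-11 + 6)/(-5 - 23))*10)*(-3))) = 78596/(((-5/(-28)*10)*(-3))) = 78596/(((-5*(-1/28)*10)*(-3))) = 78596/((((5/28)*10)*(-3))) = 78596/(((25/14)*(-3))) = 78596/(-75/14) = 78596*(-14/75) = -1100344/75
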